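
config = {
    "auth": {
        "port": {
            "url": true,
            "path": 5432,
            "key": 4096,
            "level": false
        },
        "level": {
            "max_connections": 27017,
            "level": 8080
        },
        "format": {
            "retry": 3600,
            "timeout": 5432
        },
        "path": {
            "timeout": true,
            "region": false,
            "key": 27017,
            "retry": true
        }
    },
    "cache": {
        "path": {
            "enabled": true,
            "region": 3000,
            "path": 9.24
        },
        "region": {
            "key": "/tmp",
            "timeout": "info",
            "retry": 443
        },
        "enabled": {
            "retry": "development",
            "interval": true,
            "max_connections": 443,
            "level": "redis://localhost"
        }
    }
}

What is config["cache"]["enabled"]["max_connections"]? 443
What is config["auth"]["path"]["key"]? 27017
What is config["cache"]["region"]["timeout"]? "info"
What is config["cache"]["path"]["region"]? 3000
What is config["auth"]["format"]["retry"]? 3600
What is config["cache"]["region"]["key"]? "/tmp"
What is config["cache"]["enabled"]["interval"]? True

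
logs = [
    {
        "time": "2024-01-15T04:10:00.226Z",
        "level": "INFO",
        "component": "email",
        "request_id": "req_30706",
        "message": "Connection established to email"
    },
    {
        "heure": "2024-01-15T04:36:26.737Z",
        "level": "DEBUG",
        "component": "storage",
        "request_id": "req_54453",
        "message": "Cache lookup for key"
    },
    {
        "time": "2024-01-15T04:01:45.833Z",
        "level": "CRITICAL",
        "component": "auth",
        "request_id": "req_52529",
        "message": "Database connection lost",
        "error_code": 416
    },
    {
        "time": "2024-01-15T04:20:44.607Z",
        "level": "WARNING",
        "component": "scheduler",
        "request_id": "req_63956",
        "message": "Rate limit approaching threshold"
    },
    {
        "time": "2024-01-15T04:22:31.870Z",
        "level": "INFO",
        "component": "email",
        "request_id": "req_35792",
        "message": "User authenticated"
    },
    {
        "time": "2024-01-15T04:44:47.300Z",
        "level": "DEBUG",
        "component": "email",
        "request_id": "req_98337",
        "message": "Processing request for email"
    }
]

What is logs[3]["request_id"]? "req_63956"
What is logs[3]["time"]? "2024-01-15T04:20:44.607Z"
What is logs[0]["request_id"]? "req_30706"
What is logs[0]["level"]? "INFO"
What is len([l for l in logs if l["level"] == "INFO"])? 2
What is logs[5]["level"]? "DEBUG"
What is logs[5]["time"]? "2024-01-15T04:44:47.300Z"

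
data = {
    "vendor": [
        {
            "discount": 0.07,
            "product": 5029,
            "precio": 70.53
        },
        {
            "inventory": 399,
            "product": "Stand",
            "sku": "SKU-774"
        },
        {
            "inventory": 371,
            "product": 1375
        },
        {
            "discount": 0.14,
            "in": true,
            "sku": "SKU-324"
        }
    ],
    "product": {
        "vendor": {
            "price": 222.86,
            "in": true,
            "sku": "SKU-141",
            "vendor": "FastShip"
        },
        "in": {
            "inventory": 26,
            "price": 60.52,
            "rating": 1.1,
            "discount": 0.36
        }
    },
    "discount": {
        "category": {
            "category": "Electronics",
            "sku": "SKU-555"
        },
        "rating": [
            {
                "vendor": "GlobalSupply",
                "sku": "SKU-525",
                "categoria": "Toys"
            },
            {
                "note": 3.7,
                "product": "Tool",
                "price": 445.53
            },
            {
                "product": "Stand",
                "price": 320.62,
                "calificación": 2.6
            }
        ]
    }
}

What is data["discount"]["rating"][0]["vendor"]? "GlobalSupply"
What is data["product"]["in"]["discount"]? 0.36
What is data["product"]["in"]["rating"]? 1.1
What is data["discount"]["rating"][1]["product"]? "Tool"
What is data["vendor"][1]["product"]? "Stand"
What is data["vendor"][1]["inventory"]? 399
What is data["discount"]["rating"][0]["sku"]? "SKU-525"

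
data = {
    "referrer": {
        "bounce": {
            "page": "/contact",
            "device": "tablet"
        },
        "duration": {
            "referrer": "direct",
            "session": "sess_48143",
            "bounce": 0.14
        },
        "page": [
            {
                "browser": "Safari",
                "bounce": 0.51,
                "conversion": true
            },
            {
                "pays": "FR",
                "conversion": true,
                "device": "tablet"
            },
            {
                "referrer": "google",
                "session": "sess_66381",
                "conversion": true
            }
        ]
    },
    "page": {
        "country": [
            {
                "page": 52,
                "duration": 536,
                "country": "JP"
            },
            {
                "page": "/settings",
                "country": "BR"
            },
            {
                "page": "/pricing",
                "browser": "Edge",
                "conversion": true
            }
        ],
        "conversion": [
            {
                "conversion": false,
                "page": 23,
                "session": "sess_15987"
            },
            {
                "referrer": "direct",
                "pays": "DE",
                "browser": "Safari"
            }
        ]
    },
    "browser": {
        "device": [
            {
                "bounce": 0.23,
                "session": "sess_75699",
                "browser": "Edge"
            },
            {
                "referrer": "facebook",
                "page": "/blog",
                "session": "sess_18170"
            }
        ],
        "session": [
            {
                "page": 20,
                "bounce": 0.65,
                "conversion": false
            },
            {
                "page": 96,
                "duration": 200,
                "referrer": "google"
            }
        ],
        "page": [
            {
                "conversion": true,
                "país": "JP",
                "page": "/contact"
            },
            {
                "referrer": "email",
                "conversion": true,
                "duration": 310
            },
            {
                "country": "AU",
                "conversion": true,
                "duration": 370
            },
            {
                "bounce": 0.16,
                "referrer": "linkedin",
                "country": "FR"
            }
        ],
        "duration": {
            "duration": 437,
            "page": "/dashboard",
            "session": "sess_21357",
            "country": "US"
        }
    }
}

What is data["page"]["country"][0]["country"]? "JP"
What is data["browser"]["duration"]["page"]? "/dashboard"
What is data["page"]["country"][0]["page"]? 52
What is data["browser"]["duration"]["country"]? "US"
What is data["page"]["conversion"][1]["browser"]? "Safari"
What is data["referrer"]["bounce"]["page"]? "/contact"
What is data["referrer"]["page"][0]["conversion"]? True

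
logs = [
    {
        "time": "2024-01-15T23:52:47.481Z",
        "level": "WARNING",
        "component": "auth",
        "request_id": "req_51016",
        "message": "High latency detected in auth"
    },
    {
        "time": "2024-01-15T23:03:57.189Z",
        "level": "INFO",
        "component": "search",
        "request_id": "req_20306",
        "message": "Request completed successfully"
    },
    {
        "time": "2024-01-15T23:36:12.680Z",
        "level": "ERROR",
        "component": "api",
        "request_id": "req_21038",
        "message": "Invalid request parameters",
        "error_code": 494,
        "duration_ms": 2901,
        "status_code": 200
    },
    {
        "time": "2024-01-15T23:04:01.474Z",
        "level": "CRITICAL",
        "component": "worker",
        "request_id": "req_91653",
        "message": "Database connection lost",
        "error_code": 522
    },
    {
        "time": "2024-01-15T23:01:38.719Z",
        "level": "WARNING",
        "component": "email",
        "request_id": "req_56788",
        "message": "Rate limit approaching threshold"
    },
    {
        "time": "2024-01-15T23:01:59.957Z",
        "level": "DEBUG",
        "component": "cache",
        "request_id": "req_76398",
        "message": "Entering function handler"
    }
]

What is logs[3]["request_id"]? "req_91653"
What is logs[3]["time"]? "2024-01-15T23:04:01.474Z"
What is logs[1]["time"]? "2024-01-15T23:03:57.189Z"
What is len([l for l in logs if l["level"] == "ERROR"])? 1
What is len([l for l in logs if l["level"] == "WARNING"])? 2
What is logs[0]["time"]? "2024-01-15T23:52:47.481Z"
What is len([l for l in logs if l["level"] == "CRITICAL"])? 1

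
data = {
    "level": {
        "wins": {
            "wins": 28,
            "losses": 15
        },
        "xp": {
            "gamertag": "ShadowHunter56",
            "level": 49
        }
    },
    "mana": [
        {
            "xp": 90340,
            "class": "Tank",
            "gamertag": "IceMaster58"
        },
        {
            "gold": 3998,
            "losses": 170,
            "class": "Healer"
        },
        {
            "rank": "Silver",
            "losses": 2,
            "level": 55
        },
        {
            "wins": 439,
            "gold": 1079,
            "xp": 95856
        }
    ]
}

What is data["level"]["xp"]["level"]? 49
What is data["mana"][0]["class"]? "Tank"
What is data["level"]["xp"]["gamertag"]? "ShadowHunter56"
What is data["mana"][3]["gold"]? 1079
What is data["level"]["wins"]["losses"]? 15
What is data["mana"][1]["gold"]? 3998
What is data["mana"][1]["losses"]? 170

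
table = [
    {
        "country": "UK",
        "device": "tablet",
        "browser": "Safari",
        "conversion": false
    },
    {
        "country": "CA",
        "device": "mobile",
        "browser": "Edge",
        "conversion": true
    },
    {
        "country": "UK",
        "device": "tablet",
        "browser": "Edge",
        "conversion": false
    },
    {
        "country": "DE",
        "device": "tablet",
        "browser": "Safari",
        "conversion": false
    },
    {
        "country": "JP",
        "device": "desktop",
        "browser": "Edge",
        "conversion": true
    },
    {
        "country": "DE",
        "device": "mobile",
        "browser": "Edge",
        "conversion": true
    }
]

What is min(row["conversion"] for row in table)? False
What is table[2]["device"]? "tablet"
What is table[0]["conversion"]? False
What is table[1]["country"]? "CA"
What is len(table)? 6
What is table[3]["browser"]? "Safari"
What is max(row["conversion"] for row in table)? True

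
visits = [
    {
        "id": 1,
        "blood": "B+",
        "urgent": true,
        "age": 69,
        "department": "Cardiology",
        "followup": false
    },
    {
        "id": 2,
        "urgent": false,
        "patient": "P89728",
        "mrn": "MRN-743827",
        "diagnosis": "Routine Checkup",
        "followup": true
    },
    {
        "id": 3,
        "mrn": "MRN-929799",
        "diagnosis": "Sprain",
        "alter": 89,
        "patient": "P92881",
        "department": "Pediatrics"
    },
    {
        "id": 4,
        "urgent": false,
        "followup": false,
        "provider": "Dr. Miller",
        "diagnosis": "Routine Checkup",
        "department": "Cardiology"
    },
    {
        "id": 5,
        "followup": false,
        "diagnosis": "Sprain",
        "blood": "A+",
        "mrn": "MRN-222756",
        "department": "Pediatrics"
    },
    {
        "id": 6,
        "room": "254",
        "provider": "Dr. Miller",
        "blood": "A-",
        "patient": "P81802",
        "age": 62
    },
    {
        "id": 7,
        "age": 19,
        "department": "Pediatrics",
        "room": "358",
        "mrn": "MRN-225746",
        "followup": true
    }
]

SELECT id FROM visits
[1, 2, 3, 4, 5, 6, 7]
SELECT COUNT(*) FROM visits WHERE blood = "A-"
1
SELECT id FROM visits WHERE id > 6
[7]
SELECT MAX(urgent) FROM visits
True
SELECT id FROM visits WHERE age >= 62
[1, 6]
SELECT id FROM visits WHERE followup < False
[]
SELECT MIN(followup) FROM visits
False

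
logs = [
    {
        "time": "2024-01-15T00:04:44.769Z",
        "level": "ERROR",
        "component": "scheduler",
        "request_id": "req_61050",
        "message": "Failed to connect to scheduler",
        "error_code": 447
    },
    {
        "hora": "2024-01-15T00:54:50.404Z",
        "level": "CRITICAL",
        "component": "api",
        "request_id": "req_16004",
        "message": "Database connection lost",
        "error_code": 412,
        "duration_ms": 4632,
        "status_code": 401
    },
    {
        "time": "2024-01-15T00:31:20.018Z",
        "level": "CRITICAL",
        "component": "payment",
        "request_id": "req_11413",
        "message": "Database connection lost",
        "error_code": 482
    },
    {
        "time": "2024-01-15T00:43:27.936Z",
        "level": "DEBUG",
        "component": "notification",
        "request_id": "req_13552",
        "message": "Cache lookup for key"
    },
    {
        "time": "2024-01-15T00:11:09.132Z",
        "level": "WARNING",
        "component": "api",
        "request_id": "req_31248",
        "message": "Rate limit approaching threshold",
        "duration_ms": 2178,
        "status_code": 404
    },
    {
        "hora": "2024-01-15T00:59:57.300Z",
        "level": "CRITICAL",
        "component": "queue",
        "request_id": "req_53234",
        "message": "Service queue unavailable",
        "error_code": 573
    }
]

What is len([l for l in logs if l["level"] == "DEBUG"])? 1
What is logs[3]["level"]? "DEBUG"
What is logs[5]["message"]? "Service queue unavailable"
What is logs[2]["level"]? "CRITICAL"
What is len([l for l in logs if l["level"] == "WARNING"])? 1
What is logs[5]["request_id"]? "req_53234"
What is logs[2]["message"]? "Database connection lost"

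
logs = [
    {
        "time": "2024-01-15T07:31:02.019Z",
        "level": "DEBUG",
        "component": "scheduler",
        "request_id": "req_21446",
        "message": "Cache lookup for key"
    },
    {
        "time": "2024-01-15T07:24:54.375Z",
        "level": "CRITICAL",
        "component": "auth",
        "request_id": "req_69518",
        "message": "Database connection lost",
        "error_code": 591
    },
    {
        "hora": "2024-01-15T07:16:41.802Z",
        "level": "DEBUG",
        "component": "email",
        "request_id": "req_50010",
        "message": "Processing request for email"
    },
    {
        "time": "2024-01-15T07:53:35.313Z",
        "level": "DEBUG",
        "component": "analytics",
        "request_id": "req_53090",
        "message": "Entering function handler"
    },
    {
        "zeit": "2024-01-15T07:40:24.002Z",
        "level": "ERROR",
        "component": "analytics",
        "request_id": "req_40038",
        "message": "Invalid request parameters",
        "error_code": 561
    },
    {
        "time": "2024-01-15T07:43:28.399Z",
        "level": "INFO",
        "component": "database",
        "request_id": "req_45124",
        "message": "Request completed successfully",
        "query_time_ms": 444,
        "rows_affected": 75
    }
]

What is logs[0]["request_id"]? "req_21446"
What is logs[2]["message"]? "Processing request for email"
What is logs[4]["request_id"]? "req_40038"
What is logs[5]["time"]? "2024-01-15T07:43:28.399Z"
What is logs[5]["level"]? "INFO"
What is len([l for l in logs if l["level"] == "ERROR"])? 1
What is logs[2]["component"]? "email"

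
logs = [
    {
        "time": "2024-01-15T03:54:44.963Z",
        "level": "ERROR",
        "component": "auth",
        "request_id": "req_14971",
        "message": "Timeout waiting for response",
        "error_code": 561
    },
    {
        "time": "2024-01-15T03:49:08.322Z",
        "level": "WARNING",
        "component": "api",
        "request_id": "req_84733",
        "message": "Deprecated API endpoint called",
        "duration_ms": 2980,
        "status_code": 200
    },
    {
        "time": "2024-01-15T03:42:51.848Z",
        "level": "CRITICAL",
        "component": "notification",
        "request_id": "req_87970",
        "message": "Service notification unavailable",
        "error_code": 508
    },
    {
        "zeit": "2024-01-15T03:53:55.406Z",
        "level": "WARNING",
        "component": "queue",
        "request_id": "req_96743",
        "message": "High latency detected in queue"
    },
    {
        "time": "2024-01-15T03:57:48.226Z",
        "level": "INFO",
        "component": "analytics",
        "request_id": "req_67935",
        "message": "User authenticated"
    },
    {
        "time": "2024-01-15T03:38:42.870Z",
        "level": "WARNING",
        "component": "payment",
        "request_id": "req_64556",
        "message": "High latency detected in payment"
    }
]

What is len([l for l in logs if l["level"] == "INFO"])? 1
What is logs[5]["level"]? "WARNING"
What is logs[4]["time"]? "2024-01-15T03:57:48.226Z"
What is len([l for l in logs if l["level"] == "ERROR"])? 1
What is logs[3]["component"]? "queue"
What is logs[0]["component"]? "auth"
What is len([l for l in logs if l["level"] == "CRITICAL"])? 1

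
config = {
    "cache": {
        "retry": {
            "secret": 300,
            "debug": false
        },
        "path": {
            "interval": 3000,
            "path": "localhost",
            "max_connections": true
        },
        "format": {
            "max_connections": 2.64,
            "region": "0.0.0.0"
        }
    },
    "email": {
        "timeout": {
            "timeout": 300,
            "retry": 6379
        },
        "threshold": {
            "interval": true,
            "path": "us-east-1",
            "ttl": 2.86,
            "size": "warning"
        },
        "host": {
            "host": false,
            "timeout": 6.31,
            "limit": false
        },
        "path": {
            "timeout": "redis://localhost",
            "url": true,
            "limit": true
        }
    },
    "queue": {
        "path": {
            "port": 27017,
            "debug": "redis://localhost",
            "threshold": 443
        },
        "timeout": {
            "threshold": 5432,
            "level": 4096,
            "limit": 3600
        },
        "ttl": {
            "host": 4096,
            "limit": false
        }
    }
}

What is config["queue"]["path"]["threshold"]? 443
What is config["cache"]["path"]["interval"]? 3000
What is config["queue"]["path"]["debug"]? "redis://localhost"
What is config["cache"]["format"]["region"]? "0.0.0.0"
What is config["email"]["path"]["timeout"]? "redis://localhost"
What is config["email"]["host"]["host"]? False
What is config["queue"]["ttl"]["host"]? 4096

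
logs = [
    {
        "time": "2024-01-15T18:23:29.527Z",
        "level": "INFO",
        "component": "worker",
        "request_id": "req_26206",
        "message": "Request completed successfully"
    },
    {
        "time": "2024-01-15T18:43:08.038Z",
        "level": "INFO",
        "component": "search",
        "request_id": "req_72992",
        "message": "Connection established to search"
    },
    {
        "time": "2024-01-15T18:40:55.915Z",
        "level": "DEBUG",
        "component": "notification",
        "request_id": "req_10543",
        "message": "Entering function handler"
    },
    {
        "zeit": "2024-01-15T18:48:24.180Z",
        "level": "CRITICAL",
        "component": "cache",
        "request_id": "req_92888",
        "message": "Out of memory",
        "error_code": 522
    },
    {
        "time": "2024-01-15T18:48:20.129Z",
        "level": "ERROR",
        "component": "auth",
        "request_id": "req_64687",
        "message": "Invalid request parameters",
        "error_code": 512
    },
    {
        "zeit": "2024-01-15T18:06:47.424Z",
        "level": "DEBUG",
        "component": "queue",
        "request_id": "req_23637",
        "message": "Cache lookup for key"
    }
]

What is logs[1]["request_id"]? "req_72992"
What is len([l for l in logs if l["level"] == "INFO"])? 2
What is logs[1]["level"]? "INFO"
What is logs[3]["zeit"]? "2024-01-15T18:48:24.180Z"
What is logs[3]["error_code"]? 522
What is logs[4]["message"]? "Invalid request parameters"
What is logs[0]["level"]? "INFO"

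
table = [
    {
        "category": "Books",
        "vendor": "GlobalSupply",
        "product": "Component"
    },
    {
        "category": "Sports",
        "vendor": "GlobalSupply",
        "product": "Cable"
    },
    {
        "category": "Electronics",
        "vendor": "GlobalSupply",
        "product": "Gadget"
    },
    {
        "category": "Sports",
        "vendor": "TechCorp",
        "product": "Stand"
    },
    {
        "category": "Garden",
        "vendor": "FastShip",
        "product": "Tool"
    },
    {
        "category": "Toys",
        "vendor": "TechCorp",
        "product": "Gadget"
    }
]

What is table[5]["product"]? "Gadget"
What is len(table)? 6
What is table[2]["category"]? "Electronics"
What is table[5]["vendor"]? "TechCorp"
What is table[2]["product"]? "Gadget"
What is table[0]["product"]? "Component"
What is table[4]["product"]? "Tool"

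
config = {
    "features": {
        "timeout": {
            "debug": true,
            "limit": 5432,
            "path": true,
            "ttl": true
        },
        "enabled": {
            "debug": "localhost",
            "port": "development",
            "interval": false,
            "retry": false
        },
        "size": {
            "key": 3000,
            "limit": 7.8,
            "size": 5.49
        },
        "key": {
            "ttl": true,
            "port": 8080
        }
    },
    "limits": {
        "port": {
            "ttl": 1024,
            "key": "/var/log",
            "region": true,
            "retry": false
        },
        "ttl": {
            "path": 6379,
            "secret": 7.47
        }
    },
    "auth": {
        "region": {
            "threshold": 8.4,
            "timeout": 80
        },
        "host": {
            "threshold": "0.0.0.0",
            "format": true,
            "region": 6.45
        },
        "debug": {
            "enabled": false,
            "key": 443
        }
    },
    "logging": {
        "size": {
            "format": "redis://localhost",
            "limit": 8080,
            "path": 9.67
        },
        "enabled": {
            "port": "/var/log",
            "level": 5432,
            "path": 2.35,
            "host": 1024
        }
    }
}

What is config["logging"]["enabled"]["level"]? 5432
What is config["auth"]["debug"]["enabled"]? False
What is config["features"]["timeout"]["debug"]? True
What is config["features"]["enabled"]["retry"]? False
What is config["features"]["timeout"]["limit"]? 5432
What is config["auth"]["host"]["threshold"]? "0.0.0.0"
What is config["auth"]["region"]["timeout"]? 80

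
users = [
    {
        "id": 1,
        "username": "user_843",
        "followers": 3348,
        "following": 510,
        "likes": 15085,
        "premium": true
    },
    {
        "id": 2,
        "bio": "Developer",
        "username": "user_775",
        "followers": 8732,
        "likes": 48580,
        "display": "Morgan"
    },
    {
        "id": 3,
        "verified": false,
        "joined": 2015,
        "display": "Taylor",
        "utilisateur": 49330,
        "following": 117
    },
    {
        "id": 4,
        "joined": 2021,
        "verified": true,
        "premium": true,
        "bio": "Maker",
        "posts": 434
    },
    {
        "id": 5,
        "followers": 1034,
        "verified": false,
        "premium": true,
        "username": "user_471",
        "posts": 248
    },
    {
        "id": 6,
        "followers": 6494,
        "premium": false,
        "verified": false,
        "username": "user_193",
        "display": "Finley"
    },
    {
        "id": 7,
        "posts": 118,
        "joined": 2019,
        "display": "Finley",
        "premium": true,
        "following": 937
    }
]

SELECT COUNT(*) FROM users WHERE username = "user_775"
1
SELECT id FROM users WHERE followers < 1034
[]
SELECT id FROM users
[1, 2, 3, 4, 5, 6, 7]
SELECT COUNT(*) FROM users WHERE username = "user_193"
1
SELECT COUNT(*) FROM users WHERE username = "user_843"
1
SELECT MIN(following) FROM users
117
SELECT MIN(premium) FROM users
False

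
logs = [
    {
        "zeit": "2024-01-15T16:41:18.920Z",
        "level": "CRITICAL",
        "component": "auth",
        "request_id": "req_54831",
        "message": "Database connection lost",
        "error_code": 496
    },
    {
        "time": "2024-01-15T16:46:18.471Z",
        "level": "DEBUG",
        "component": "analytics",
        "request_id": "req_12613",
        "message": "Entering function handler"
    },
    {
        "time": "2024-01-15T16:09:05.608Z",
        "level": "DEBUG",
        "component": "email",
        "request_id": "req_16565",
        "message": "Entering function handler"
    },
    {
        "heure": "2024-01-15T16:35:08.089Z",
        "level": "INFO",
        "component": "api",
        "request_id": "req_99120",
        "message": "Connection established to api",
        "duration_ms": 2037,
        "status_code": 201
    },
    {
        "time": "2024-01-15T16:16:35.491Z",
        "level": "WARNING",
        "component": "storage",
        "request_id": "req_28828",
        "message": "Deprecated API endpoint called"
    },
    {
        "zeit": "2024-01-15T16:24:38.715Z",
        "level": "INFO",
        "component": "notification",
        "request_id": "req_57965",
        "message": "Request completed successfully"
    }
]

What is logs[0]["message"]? "Database connection lost"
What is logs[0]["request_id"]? "req_54831"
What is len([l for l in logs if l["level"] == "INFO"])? 2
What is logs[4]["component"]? "storage"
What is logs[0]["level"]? "CRITICAL"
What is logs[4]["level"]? "WARNING"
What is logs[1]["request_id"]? "req_12613"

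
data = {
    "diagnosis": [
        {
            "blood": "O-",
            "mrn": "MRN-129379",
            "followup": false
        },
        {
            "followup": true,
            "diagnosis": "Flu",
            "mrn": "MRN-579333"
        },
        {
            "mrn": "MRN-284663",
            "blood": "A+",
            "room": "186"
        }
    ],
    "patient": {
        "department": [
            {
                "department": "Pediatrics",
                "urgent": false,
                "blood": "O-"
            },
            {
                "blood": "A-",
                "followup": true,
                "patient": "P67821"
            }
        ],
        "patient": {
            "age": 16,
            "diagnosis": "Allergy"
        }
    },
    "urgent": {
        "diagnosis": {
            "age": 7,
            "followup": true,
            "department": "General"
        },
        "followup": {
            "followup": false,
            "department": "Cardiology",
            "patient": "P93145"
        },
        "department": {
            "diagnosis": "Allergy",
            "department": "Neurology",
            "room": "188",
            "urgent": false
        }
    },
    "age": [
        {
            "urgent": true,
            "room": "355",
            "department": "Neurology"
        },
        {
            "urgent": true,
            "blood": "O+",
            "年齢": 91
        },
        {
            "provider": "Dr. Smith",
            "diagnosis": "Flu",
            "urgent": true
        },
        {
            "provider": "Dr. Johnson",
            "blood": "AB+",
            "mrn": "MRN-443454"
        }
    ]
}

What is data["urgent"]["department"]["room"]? "188"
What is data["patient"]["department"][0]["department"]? "Pediatrics"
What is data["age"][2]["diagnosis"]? "Flu"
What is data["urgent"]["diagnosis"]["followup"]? True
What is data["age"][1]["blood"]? "O+"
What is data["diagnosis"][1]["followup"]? True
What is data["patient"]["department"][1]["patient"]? "P67821"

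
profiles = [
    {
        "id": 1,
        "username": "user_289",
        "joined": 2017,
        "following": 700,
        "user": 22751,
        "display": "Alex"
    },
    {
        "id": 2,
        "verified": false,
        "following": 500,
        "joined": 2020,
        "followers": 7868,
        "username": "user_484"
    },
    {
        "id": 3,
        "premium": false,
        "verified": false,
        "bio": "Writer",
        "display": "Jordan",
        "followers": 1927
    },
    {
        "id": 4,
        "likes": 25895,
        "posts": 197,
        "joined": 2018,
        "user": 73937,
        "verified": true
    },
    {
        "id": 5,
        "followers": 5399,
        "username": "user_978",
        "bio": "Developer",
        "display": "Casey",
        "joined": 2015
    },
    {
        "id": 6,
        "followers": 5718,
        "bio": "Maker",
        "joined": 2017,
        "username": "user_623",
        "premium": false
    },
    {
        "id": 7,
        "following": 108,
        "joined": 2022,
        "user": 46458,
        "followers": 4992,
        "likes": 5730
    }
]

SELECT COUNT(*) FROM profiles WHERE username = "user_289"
1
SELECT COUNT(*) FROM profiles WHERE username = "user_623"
1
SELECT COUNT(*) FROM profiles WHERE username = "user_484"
1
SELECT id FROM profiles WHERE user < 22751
[]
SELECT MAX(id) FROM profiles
7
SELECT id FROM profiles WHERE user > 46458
[4]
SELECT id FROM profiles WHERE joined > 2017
[2, 4, 7]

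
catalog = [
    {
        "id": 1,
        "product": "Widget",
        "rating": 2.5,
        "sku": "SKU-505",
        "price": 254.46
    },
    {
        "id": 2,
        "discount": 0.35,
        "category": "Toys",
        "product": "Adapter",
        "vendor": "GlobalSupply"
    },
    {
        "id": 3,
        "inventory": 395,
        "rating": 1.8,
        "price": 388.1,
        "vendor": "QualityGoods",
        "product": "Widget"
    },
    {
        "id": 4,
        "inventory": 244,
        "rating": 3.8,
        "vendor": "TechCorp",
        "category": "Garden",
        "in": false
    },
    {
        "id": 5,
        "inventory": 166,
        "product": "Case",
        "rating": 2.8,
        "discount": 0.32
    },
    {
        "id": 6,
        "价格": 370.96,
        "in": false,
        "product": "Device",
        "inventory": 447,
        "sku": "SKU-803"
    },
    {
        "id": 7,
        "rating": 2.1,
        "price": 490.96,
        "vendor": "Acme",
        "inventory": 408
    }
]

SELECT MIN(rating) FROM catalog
1.8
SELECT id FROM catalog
[1, 2, 3, 4, 5, 6, 7]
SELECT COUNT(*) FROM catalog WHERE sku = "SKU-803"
1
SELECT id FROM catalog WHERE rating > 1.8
[1, 4, 5, 7]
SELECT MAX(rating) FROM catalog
3.8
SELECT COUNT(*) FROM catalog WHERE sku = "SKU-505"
1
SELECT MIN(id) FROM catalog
1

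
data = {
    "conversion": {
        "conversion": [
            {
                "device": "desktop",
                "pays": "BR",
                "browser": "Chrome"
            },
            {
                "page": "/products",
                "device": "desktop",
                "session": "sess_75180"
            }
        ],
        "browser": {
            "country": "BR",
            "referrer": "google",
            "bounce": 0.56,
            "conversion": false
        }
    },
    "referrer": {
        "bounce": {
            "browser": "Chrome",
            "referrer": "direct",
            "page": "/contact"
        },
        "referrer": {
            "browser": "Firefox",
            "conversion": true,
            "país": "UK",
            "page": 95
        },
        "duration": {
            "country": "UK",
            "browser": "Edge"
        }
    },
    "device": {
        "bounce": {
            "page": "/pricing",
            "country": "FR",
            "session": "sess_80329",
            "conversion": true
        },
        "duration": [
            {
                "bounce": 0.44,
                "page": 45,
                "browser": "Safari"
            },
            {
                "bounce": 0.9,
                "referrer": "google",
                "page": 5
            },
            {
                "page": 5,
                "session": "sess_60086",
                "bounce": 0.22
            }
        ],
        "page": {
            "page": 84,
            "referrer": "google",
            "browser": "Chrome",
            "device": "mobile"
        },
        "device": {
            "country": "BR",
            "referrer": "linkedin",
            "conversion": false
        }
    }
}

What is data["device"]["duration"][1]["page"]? 5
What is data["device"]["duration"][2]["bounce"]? 0.22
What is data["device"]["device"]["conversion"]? False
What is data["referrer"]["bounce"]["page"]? "/contact"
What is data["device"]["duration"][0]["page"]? 45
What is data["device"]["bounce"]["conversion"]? True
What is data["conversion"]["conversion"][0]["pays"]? "BR"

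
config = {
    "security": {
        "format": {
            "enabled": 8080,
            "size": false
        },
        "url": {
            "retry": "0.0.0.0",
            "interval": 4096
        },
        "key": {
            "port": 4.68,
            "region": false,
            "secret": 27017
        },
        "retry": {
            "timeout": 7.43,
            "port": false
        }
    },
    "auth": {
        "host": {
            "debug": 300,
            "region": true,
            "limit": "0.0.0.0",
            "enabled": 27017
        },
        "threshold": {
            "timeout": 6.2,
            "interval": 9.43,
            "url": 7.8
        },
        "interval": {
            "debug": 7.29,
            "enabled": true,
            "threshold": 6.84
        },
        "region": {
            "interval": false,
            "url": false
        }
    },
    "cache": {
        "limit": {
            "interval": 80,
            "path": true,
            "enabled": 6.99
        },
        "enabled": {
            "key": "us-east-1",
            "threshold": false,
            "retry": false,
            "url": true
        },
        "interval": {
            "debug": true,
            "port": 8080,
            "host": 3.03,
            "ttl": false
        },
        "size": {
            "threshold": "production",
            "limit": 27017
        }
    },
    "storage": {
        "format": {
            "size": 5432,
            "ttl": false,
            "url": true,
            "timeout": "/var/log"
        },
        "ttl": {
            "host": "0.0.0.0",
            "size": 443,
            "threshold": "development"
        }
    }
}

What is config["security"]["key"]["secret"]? 27017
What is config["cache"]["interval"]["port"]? 8080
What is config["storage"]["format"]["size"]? 5432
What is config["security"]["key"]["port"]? 4.68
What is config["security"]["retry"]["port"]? False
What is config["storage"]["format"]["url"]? True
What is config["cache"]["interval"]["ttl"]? False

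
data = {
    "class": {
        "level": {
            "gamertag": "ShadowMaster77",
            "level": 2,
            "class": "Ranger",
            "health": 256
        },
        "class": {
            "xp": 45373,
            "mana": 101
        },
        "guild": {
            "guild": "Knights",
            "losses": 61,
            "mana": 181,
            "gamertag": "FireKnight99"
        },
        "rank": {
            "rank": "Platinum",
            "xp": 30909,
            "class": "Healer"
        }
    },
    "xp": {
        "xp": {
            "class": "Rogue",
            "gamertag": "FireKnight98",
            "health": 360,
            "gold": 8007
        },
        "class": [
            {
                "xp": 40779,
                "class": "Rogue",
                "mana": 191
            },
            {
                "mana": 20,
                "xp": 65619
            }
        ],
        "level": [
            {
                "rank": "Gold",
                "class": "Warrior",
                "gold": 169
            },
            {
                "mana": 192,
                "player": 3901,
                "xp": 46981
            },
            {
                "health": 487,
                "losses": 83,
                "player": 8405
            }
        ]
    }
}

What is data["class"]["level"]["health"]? 256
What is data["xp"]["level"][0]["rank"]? "Gold"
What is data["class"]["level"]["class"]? "Ranger"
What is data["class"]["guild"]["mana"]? 181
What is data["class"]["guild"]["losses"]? 61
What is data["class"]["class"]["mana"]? 101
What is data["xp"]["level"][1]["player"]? 3901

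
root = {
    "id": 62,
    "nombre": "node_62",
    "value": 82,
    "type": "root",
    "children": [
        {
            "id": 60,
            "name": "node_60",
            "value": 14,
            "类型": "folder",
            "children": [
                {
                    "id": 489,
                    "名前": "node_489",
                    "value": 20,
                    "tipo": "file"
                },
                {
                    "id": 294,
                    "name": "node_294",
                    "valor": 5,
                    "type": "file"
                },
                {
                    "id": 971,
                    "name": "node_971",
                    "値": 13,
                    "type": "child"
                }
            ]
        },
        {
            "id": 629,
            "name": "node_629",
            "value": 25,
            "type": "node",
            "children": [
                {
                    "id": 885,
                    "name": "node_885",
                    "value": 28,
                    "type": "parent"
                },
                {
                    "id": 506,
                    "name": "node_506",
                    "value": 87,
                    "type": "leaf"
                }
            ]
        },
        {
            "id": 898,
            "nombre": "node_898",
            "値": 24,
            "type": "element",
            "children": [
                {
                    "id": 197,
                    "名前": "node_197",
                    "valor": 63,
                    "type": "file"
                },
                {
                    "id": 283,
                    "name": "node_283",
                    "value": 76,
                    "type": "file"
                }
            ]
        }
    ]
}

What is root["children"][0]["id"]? 60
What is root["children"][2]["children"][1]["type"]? "file"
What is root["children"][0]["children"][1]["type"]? "file"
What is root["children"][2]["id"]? 898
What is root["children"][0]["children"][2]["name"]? "node_971"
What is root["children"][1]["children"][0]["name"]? "node_885"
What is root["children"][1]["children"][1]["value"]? 87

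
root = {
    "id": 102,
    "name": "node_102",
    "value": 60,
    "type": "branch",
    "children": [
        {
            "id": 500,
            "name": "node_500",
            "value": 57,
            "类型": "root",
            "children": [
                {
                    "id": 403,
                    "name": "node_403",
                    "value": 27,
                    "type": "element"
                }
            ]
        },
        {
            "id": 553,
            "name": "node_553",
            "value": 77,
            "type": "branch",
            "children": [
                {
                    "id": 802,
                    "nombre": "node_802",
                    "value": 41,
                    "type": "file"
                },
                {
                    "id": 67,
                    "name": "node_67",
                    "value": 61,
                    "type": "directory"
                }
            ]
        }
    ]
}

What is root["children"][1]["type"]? "branch"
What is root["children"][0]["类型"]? "root"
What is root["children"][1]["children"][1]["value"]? 61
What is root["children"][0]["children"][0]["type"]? "element"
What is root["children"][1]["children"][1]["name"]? "node_67"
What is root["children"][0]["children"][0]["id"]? 403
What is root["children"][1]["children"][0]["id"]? 802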